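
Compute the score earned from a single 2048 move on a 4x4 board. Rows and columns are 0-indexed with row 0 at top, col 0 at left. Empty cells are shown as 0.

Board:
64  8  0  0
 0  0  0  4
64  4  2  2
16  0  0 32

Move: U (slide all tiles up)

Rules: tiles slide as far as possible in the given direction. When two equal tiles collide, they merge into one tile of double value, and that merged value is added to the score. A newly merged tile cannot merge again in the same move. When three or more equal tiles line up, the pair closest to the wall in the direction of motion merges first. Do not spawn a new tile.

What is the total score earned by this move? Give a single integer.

Answer: 128

Derivation:
Slide up:
col 0: [64, 0, 64, 16] -> [128, 16, 0, 0]  score +128 (running 128)
col 1: [8, 0, 4, 0] -> [8, 4, 0, 0]  score +0 (running 128)
col 2: [0, 0, 2, 0] -> [2, 0, 0, 0]  score +0 (running 128)
col 3: [0, 4, 2, 32] -> [4, 2, 32, 0]  score +0 (running 128)
Board after move:
128   8   2   4
 16   4   0   2
  0   0   0  32
  0   0   0   0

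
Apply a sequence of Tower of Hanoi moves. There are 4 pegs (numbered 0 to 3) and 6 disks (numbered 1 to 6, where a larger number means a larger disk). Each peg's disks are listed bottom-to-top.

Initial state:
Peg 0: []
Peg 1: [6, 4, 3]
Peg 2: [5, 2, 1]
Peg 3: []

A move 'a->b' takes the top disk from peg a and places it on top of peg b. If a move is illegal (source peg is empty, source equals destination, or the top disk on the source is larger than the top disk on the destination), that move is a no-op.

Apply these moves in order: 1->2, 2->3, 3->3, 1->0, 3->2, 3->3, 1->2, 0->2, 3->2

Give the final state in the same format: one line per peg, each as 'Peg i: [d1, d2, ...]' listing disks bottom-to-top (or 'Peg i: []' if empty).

Answer: Peg 0: [3]
Peg 1: [6, 4]
Peg 2: [5, 2, 1]
Peg 3: []

Derivation:
After move 1 (1->2):
Peg 0: []
Peg 1: [6, 4, 3]
Peg 2: [5, 2, 1]
Peg 3: []

After move 2 (2->3):
Peg 0: []
Peg 1: [6, 4, 3]
Peg 2: [5, 2]
Peg 3: [1]

After move 3 (3->3):
Peg 0: []
Peg 1: [6, 4, 3]
Peg 2: [5, 2]
Peg 3: [1]

After move 4 (1->0):
Peg 0: [3]
Peg 1: [6, 4]
Peg 2: [5, 2]
Peg 3: [1]

After move 5 (3->2):
Peg 0: [3]
Peg 1: [6, 4]
Peg 2: [5, 2, 1]
Peg 3: []

After move 6 (3->3):
Peg 0: [3]
Peg 1: [6, 4]
Peg 2: [5, 2, 1]
Peg 3: []

After move 7 (1->2):
Peg 0: [3]
Peg 1: [6, 4]
Peg 2: [5, 2, 1]
Peg 3: []

After move 8 (0->2):
Peg 0: [3]
Peg 1: [6, 4]
Peg 2: [5, 2, 1]
Peg 3: []

After move 9 (3->2):
Peg 0: [3]
Peg 1: [6, 4]
Peg 2: [5, 2, 1]
Peg 3: []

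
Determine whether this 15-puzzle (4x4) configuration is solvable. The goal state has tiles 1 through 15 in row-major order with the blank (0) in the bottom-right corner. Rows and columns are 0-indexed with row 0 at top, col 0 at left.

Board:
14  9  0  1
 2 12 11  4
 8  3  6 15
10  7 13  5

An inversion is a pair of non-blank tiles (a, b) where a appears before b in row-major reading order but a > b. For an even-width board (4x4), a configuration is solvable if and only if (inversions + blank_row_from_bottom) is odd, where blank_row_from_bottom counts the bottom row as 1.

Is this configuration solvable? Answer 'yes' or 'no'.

Inversions: 50
Blank is in row 0 (0-indexed from top), which is row 4 counting from the bottom (bottom = 1).
50 + 4 = 54, which is even, so the puzzle is not solvable.

Answer: no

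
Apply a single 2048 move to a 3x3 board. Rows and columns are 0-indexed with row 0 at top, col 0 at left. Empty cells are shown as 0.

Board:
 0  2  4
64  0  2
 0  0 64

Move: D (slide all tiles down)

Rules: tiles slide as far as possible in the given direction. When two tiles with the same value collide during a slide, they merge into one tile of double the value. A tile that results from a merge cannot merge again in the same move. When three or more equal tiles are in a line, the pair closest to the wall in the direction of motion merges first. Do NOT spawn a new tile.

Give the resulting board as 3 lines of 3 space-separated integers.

Answer:  0  0  4
 0  0  2
64  2 64

Derivation:
Slide down:
col 0: [0, 64, 0] -> [0, 0, 64]
col 1: [2, 0, 0] -> [0, 0, 2]
col 2: [4, 2, 64] -> [4, 2, 64]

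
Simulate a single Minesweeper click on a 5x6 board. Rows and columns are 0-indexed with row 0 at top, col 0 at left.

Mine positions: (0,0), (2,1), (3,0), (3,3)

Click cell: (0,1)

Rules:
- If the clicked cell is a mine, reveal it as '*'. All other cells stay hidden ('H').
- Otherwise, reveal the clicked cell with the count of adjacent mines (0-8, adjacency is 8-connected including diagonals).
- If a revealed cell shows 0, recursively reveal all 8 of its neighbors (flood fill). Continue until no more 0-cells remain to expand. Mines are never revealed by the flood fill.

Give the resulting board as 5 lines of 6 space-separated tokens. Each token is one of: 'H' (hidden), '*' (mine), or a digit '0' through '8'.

H 1 H H H H
H H H H H H
H H H H H H
H H H H H H
H H H H H H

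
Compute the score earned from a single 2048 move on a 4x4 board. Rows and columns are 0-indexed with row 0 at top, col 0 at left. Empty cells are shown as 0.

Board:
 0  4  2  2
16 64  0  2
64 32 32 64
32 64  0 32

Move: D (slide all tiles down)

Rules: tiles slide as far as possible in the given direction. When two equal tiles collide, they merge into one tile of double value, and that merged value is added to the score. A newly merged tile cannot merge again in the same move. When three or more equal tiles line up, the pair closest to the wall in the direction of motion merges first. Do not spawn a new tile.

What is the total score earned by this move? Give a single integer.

Slide down:
col 0: [0, 16, 64, 32] -> [0, 16, 64, 32]  score +0 (running 0)
col 1: [4, 64, 32, 64] -> [4, 64, 32, 64]  score +0 (running 0)
col 2: [2, 0, 32, 0] -> [0, 0, 2, 32]  score +0 (running 0)
col 3: [2, 2, 64, 32] -> [0, 4, 64, 32]  score +4 (running 4)
Board after move:
 0  4  0  0
16 64  0  4
64 32  2 64
32 64 32 32

Answer: 4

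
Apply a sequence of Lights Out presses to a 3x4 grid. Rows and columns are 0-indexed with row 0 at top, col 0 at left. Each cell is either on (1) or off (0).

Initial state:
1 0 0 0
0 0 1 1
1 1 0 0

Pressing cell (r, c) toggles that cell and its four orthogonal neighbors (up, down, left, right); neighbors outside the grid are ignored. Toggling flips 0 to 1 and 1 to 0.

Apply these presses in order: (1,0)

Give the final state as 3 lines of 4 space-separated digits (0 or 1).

After press 1 at (1,0):
0 0 0 0
1 1 1 1
0 1 0 0

Answer: 0 0 0 0
1 1 1 1
0 1 0 0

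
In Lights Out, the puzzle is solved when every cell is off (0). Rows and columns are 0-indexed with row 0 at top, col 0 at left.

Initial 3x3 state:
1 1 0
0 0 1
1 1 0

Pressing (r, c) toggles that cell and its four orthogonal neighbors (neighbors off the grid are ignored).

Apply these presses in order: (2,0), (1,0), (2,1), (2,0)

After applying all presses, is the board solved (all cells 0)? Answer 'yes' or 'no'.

Answer: no

Derivation:
After press 1 at (2,0):
1 1 0
1 0 1
0 0 0

After press 2 at (1,0):
0 1 0
0 1 1
1 0 0

After press 3 at (2,1):
0 1 0
0 0 1
0 1 1

After press 4 at (2,0):
0 1 0
1 0 1
1 0 1

Lights still on: 5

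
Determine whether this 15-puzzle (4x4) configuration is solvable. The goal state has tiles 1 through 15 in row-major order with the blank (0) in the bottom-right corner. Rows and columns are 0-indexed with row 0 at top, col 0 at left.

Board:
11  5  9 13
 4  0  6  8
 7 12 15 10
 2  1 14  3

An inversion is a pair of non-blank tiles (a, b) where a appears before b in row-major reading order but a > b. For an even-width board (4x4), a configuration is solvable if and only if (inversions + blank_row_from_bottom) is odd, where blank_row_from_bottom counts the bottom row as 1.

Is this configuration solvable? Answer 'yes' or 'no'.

Answer: no

Derivation:
Inversions: 57
Blank is in row 1 (0-indexed from top), which is row 3 counting from the bottom (bottom = 1).
57 + 3 = 60, which is even, so the puzzle is not solvable.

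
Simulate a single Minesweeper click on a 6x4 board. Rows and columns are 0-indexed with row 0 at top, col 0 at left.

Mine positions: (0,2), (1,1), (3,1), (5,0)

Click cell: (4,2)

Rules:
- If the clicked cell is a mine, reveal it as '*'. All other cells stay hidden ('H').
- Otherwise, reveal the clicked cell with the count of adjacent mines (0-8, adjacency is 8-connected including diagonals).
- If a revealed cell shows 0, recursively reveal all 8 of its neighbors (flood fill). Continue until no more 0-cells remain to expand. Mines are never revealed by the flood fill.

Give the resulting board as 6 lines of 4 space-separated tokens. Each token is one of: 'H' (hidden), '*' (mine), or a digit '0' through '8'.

H H H H
H H H H
H H H H
H H H H
H H 1 H
H H H H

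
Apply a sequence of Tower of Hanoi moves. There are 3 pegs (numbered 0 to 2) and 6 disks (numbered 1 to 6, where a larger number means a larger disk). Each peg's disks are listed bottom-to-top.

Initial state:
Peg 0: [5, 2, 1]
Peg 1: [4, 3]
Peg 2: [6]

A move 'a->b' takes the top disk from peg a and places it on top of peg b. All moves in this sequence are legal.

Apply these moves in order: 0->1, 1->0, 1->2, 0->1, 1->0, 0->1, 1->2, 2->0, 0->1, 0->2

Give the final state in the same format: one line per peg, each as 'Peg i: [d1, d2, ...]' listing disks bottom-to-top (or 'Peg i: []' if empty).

After move 1 (0->1):
Peg 0: [5, 2]
Peg 1: [4, 3, 1]
Peg 2: [6]

After move 2 (1->0):
Peg 0: [5, 2, 1]
Peg 1: [4, 3]
Peg 2: [6]

After move 3 (1->2):
Peg 0: [5, 2, 1]
Peg 1: [4]
Peg 2: [6, 3]

After move 4 (0->1):
Peg 0: [5, 2]
Peg 1: [4, 1]
Peg 2: [6, 3]

After move 5 (1->0):
Peg 0: [5, 2, 1]
Peg 1: [4]
Peg 2: [6, 3]

After move 6 (0->1):
Peg 0: [5, 2]
Peg 1: [4, 1]
Peg 2: [6, 3]

After move 7 (1->2):
Peg 0: [5, 2]
Peg 1: [4]
Peg 2: [6, 3, 1]

After move 8 (2->0):
Peg 0: [5, 2, 1]
Peg 1: [4]
Peg 2: [6, 3]

After move 9 (0->1):
Peg 0: [5, 2]
Peg 1: [4, 1]
Peg 2: [6, 3]

After move 10 (0->2):
Peg 0: [5]
Peg 1: [4, 1]
Peg 2: [6, 3, 2]

Answer: Peg 0: [5]
Peg 1: [4, 1]
Peg 2: [6, 3, 2]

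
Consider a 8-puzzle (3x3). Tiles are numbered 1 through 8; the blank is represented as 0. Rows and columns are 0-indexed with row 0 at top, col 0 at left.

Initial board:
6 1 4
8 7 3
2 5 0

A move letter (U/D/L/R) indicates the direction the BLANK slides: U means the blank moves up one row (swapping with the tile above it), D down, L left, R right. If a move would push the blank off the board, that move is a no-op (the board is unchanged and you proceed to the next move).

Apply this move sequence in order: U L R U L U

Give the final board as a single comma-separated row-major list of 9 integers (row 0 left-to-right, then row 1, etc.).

Answer: 6, 0, 1, 8, 7, 4, 2, 5, 3

Derivation:
After move 1 (U):
6 1 4
8 7 0
2 5 3

After move 2 (L):
6 1 4
8 0 7
2 5 3

After move 3 (R):
6 1 4
8 7 0
2 5 3

After move 4 (U):
6 1 0
8 7 4
2 5 3

After move 5 (L):
6 0 1
8 7 4
2 5 3

After move 6 (U):
6 0 1
8 7 4
2 5 3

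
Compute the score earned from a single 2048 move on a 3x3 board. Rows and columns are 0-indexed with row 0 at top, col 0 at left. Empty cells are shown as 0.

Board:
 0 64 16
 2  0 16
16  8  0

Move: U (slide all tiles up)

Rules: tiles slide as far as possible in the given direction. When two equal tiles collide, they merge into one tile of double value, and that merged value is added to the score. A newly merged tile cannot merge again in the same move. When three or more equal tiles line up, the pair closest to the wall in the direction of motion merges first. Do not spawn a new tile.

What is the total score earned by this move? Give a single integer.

Slide up:
col 0: [0, 2, 16] -> [2, 16, 0]  score +0 (running 0)
col 1: [64, 0, 8] -> [64, 8, 0]  score +0 (running 0)
col 2: [16, 16, 0] -> [32, 0, 0]  score +32 (running 32)
Board after move:
 2 64 32
16  8  0
 0  0  0

Answer: 32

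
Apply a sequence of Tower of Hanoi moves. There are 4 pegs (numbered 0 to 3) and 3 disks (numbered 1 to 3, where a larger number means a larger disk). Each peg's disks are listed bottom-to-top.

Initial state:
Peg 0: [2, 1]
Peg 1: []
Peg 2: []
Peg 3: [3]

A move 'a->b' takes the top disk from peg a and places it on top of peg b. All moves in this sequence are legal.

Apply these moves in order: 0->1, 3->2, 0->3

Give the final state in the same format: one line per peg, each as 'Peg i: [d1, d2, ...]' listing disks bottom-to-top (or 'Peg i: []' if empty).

After move 1 (0->1):
Peg 0: [2]
Peg 1: [1]
Peg 2: []
Peg 3: [3]

After move 2 (3->2):
Peg 0: [2]
Peg 1: [1]
Peg 2: [3]
Peg 3: []

After move 3 (0->3):
Peg 0: []
Peg 1: [1]
Peg 2: [3]
Peg 3: [2]

Answer: Peg 0: []
Peg 1: [1]
Peg 2: [3]
Peg 3: [2]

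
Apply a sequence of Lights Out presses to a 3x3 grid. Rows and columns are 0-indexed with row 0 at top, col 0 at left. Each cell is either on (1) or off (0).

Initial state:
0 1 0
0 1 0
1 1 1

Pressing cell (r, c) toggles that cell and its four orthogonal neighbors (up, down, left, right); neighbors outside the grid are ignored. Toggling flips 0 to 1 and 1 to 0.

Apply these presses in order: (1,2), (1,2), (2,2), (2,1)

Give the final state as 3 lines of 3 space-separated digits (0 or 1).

After press 1 at (1,2):
0 1 1
0 0 1
1 1 0

After press 2 at (1,2):
0 1 0
0 1 0
1 1 1

After press 3 at (2,2):
0 1 0
0 1 1
1 0 0

After press 4 at (2,1):
0 1 0
0 0 1
0 1 1

Answer: 0 1 0
0 0 1
0 1 1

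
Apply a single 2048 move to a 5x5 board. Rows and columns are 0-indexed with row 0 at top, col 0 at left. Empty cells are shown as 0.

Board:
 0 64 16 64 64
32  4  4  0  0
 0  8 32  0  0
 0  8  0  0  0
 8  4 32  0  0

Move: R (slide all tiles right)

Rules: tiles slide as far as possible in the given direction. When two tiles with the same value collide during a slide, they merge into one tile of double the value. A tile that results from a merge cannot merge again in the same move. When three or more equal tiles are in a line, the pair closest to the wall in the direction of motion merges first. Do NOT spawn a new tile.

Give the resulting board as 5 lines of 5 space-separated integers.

Slide right:
row 0: [0, 64, 16, 64, 64] -> [0, 0, 64, 16, 128]
row 1: [32, 4, 4, 0, 0] -> [0, 0, 0, 32, 8]
row 2: [0, 8, 32, 0, 0] -> [0, 0, 0, 8, 32]
row 3: [0, 8, 0, 0, 0] -> [0, 0, 0, 0, 8]
row 4: [8, 4, 32, 0, 0] -> [0, 0, 8, 4, 32]

Answer:   0   0  64  16 128
  0   0   0  32   8
  0   0   0   8  32
  0   0   0   0   8
  0   0   8   4  32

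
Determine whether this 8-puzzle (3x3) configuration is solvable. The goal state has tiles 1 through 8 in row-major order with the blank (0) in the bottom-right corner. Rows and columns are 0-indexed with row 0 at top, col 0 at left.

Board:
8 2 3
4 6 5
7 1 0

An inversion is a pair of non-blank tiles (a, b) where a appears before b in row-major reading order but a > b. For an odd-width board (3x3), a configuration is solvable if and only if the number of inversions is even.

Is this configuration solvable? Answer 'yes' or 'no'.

Inversions (pairs i<j in row-major order where tile[i] > tile[j] > 0): 14
14 is even, so the puzzle is solvable.

Answer: yes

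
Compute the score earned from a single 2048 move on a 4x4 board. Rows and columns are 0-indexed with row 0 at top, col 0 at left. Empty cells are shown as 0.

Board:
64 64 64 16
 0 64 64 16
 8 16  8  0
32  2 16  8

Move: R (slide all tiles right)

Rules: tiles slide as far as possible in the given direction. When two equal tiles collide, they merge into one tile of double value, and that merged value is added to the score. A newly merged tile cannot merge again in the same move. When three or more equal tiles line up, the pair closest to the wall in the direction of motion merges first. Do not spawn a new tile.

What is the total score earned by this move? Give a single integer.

Answer: 256

Derivation:
Slide right:
row 0: [64, 64, 64, 16] -> [0, 64, 128, 16]  score +128 (running 128)
row 1: [0, 64, 64, 16] -> [0, 0, 128, 16]  score +128 (running 256)
row 2: [8, 16, 8, 0] -> [0, 8, 16, 8]  score +0 (running 256)
row 3: [32, 2, 16, 8] -> [32, 2, 16, 8]  score +0 (running 256)
Board after move:
  0  64 128  16
  0   0 128  16
  0   8  16   8
 32   2  16   8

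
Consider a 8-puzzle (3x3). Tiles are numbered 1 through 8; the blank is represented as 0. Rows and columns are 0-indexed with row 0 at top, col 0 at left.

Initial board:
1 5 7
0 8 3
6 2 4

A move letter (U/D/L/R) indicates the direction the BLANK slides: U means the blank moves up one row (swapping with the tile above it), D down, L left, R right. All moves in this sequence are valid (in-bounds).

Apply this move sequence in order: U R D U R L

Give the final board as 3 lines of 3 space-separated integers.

After move 1 (U):
0 5 7
1 8 3
6 2 4

After move 2 (R):
5 0 7
1 8 3
6 2 4

After move 3 (D):
5 8 7
1 0 3
6 2 4

After move 4 (U):
5 0 7
1 8 3
6 2 4

After move 5 (R):
5 7 0
1 8 3
6 2 4

After move 6 (L):
5 0 7
1 8 3
6 2 4

Answer: 5 0 7
1 8 3
6 2 4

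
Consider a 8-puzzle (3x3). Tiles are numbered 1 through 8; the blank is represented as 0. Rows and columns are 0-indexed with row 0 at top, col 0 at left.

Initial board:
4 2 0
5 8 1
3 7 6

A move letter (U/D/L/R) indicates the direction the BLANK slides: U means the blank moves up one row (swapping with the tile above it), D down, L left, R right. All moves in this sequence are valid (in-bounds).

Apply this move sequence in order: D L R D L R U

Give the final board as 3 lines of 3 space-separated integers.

Answer: 4 2 1
5 8 0
3 7 6

Derivation:
After move 1 (D):
4 2 1
5 8 0
3 7 6

After move 2 (L):
4 2 1
5 0 8
3 7 6

After move 3 (R):
4 2 1
5 8 0
3 7 6

After move 4 (D):
4 2 1
5 8 6
3 7 0

After move 5 (L):
4 2 1
5 8 6
3 0 7

After move 6 (R):
4 2 1
5 8 6
3 7 0

After move 7 (U):
4 2 1
5 8 0
3 7 6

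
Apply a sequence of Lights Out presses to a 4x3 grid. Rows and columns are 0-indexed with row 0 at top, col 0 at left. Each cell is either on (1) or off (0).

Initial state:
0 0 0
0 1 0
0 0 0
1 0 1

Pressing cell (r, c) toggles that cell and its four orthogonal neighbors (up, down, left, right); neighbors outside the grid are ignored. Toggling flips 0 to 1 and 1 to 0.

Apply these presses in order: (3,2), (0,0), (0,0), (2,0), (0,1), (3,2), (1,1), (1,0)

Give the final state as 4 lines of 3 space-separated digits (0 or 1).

Answer: 0 0 1
1 0 1
0 0 0
0 0 1

Derivation:
After press 1 at (3,2):
0 0 0
0 1 0
0 0 1
1 1 0

After press 2 at (0,0):
1 1 0
1 1 0
0 0 1
1 1 0

After press 3 at (0,0):
0 0 0
0 1 0
0 0 1
1 1 0

After press 4 at (2,0):
0 0 0
1 1 0
1 1 1
0 1 0

After press 5 at (0,1):
1 1 1
1 0 0
1 1 1
0 1 0

After press 6 at (3,2):
1 1 1
1 0 0
1 1 0
0 0 1

After press 7 at (1,1):
1 0 1
0 1 1
1 0 0
0 0 1

After press 8 at (1,0):
0 0 1
1 0 1
0 0 0
0 0 1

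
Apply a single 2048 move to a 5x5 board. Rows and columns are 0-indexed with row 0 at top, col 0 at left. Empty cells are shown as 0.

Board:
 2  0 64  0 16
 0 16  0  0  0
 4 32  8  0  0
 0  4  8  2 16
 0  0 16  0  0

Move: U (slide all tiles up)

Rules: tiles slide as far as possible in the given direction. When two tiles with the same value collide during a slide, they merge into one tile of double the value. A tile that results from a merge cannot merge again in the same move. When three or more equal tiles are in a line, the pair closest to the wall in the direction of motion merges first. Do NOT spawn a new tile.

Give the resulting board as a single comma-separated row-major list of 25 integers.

Answer: 2, 16, 64, 2, 32, 4, 32, 16, 0, 0, 0, 4, 16, 0, 0, 0, 0, 0, 0, 0, 0, 0, 0, 0, 0

Derivation:
Slide up:
col 0: [2, 0, 4, 0, 0] -> [2, 4, 0, 0, 0]
col 1: [0, 16, 32, 4, 0] -> [16, 32, 4, 0, 0]
col 2: [64, 0, 8, 8, 16] -> [64, 16, 16, 0, 0]
col 3: [0, 0, 0, 2, 0] -> [2, 0, 0, 0, 0]
col 4: [16, 0, 0, 16, 0] -> [32, 0, 0, 0, 0]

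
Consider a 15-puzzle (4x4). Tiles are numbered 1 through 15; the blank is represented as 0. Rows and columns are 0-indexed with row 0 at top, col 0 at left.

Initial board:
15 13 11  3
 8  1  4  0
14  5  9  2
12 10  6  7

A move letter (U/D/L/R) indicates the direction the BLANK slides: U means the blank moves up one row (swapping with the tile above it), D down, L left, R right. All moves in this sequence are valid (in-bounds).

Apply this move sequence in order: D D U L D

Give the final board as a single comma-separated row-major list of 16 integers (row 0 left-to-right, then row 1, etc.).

After move 1 (D):
15 13 11  3
 8  1  4  2
14  5  9  0
12 10  6  7

After move 2 (D):
15 13 11  3
 8  1  4  2
14  5  9  7
12 10  6  0

After move 3 (U):
15 13 11  3
 8  1  4  2
14  5  9  0
12 10  6  7

After move 4 (L):
15 13 11  3
 8  1  4  2
14  5  0  9
12 10  6  7

After move 5 (D):
15 13 11  3
 8  1  4  2
14  5  6  9
12 10  0  7

Answer: 15, 13, 11, 3, 8, 1, 4, 2, 14, 5, 6, 9, 12, 10, 0, 7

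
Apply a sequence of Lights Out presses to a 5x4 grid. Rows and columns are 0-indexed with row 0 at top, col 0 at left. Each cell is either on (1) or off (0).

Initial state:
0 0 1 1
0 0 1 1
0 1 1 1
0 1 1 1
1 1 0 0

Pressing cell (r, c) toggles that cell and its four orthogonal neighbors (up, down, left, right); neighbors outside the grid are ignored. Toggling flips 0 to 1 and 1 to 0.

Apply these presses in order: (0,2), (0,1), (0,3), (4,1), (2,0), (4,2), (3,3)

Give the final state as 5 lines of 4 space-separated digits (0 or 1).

After press 1 at (0,2):
0 1 0 0
0 0 0 1
0 1 1 1
0 1 1 1
1 1 0 0

After press 2 at (0,1):
1 0 1 0
0 1 0 1
0 1 1 1
0 1 1 1
1 1 0 0

After press 3 at (0,3):
1 0 0 1
0 1 0 0
0 1 1 1
0 1 1 1
1 1 0 0

After press 4 at (4,1):
1 0 0 1
0 1 0 0
0 1 1 1
0 0 1 1
0 0 1 0

After press 5 at (2,0):
1 0 0 1
1 1 0 0
1 0 1 1
1 0 1 1
0 0 1 0

After press 6 at (4,2):
1 0 0 1
1 1 0 0
1 0 1 1
1 0 0 1
0 1 0 1

After press 7 at (3,3):
1 0 0 1
1 1 0 0
1 0 1 0
1 0 1 0
0 1 0 0

Answer: 1 0 0 1
1 1 0 0
1 0 1 0
1 0 1 0
0 1 0 0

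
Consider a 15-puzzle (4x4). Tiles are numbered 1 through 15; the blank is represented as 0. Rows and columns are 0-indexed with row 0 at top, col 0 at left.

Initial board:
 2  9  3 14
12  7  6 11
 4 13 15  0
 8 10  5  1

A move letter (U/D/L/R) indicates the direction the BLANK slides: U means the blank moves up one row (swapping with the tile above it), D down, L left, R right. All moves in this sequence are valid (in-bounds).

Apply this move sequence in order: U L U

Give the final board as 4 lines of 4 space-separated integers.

After move 1 (U):
 2  9  3 14
12  7  6  0
 4 13 15 11
 8 10  5  1

After move 2 (L):
 2  9  3 14
12  7  0  6
 4 13 15 11
 8 10  5  1

After move 3 (U):
 2  9  0 14
12  7  3  6
 4 13 15 11
 8 10  5  1

Answer:  2  9  0 14
12  7  3  6
 4 13 15 11
 8 10  5  1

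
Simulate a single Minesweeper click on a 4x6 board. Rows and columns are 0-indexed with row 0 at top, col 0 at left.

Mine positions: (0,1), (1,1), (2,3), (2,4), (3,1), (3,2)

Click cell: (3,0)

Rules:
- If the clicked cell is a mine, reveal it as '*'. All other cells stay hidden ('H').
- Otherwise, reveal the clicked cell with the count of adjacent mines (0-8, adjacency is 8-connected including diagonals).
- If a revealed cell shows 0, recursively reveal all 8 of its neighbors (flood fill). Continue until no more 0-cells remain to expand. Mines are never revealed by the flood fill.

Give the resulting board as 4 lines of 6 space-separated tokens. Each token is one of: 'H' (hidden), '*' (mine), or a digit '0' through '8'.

H H H H H H
H H H H H H
H H H H H H
1 H H H H H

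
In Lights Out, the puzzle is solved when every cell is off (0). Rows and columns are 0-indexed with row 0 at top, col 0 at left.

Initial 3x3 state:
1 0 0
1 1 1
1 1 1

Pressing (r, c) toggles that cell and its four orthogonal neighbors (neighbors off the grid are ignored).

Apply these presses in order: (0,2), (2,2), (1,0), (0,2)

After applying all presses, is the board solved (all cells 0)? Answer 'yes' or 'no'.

After press 1 at (0,2):
1 1 1
1 1 0
1 1 1

After press 2 at (2,2):
1 1 1
1 1 1
1 0 0

After press 3 at (1,0):
0 1 1
0 0 1
0 0 0

After press 4 at (0,2):
0 0 0
0 0 0
0 0 0

Lights still on: 0

Answer: yes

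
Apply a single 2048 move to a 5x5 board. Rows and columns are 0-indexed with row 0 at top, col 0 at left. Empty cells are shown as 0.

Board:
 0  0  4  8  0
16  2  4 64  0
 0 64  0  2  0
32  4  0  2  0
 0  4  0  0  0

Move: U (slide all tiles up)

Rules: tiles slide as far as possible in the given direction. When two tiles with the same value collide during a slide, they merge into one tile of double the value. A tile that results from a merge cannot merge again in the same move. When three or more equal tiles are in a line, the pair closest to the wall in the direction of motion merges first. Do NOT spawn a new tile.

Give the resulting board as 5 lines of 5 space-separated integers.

Answer: 16  2  8  8  0
32 64  0 64  0
 0  8  0  4  0
 0  0  0  0  0
 0  0  0  0  0

Derivation:
Slide up:
col 0: [0, 16, 0, 32, 0] -> [16, 32, 0, 0, 0]
col 1: [0, 2, 64, 4, 4] -> [2, 64, 8, 0, 0]
col 2: [4, 4, 0, 0, 0] -> [8, 0, 0, 0, 0]
col 3: [8, 64, 2, 2, 0] -> [8, 64, 4, 0, 0]
col 4: [0, 0, 0, 0, 0] -> [0, 0, 0, 0, 0]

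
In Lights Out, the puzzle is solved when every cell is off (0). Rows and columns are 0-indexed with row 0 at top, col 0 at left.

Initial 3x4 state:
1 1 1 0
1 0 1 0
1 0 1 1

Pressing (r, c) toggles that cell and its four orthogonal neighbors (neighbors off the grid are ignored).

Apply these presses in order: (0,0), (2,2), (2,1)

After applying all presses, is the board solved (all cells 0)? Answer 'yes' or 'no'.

Answer: no

Derivation:
After press 1 at (0,0):
0 0 1 0
0 0 1 0
1 0 1 1

After press 2 at (2,2):
0 0 1 0
0 0 0 0
1 1 0 0

After press 3 at (2,1):
0 0 1 0
0 1 0 0
0 0 1 0

Lights still on: 3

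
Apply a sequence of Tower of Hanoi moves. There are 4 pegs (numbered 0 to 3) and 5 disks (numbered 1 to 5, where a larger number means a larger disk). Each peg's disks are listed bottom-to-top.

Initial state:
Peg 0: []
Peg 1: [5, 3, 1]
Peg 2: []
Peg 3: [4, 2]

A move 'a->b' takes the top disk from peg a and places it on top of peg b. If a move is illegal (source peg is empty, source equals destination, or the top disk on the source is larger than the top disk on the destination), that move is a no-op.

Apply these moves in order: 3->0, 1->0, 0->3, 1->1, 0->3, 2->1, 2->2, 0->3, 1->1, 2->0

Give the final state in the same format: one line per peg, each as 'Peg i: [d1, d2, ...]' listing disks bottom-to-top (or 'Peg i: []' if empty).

Answer: Peg 0: [2]
Peg 1: [5, 3]
Peg 2: []
Peg 3: [4, 1]

Derivation:
After move 1 (3->0):
Peg 0: [2]
Peg 1: [5, 3, 1]
Peg 2: []
Peg 3: [4]

After move 2 (1->0):
Peg 0: [2, 1]
Peg 1: [5, 3]
Peg 2: []
Peg 3: [4]

After move 3 (0->3):
Peg 0: [2]
Peg 1: [5, 3]
Peg 2: []
Peg 3: [4, 1]

After move 4 (1->1):
Peg 0: [2]
Peg 1: [5, 3]
Peg 2: []
Peg 3: [4, 1]

After move 5 (0->3):
Peg 0: [2]
Peg 1: [5, 3]
Peg 2: []
Peg 3: [4, 1]

After move 6 (2->1):
Peg 0: [2]
Peg 1: [5, 3]
Peg 2: []
Peg 3: [4, 1]

After move 7 (2->2):
Peg 0: [2]
Peg 1: [5, 3]
Peg 2: []
Peg 3: [4, 1]

After move 8 (0->3):
Peg 0: [2]
Peg 1: [5, 3]
Peg 2: []
Peg 3: [4, 1]

After move 9 (1->1):
Peg 0: [2]
Peg 1: [5, 3]
Peg 2: []
Peg 3: [4, 1]

After move 10 (2->0):
Peg 0: [2]
Peg 1: [5, 3]
Peg 2: []
Peg 3: [4, 1]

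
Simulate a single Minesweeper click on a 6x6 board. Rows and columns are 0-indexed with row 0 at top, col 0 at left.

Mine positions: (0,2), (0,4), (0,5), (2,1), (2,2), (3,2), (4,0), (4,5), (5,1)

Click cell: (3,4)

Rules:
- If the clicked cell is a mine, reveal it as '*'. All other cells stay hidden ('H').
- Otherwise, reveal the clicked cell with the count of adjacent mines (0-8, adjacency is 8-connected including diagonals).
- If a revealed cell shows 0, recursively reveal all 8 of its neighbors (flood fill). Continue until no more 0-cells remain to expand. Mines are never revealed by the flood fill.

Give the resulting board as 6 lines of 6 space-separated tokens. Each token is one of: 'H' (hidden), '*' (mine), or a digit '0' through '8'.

H H H H H H
H H H H H H
H H H H H H
H H H H 1 H
H H H H H H
H H H H H H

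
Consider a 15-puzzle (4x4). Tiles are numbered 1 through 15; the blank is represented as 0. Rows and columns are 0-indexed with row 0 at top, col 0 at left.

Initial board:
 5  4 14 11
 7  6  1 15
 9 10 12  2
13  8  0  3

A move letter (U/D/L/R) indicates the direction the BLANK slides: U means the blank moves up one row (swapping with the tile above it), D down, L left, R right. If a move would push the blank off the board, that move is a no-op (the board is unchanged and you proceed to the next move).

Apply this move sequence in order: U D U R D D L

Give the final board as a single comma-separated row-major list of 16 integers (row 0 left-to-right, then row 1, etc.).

Answer: 5, 4, 14, 11, 7, 6, 1, 15, 9, 10, 2, 3, 13, 8, 0, 12

Derivation:
After move 1 (U):
 5  4 14 11
 7  6  1 15
 9 10  0  2
13  8 12  3

After move 2 (D):
 5  4 14 11
 7  6  1 15
 9 10 12  2
13  8  0  3

After move 3 (U):
 5  4 14 11
 7  6  1 15
 9 10  0  2
13  8 12  3

After move 4 (R):
 5  4 14 11
 7  6  1 15
 9 10  2  0
13  8 12  3

After move 5 (D):
 5  4 14 11
 7  6  1 15
 9 10  2  3
13  8 12  0

After move 6 (D):
 5  4 14 11
 7  6  1 15
 9 10  2  3
13  8 12  0

After move 7 (L):
 5  4 14 11
 7  6  1 15
 9 10  2  3
13  8  0 12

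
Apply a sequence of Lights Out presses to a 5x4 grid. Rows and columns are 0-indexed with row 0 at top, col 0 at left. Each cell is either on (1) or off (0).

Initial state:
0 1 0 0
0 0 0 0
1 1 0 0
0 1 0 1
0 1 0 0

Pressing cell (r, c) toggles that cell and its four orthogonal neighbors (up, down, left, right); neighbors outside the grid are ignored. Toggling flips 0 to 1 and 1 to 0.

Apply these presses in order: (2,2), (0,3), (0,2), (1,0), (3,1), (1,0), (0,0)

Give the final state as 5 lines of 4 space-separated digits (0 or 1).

Answer: 1 1 0 0
1 0 0 1
1 1 1 1
1 0 0 1
0 0 0 0

Derivation:
After press 1 at (2,2):
0 1 0 0
0 0 1 0
1 0 1 1
0 1 1 1
0 1 0 0

After press 2 at (0,3):
0 1 1 1
0 0 1 1
1 0 1 1
0 1 1 1
0 1 0 0

After press 3 at (0,2):
0 0 0 0
0 0 0 1
1 0 1 1
0 1 1 1
0 1 0 0

After press 4 at (1,0):
1 0 0 0
1 1 0 1
0 0 1 1
0 1 1 1
0 1 0 0

After press 5 at (3,1):
1 0 0 0
1 1 0 1
0 1 1 1
1 0 0 1
0 0 0 0

After press 6 at (1,0):
0 0 0 0
0 0 0 1
1 1 1 1
1 0 0 1
0 0 0 0

After press 7 at (0,0):
1 1 0 0
1 0 0 1
1 1 1 1
1 0 0 1
0 0 0 0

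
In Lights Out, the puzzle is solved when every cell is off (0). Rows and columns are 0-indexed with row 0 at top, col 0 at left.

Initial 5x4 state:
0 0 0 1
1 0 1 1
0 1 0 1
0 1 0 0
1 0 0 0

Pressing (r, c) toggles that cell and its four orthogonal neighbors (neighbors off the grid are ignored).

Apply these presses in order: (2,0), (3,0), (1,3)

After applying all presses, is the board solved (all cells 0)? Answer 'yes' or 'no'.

After press 1 at (2,0):
0 0 0 1
0 0 1 1
1 0 0 1
1 1 0 0
1 0 0 0

After press 2 at (3,0):
0 0 0 1
0 0 1 1
0 0 0 1
0 0 0 0
0 0 0 0

After press 3 at (1,3):
0 0 0 0
0 0 0 0
0 0 0 0
0 0 0 0
0 0 0 0

Lights still on: 0

Answer: yes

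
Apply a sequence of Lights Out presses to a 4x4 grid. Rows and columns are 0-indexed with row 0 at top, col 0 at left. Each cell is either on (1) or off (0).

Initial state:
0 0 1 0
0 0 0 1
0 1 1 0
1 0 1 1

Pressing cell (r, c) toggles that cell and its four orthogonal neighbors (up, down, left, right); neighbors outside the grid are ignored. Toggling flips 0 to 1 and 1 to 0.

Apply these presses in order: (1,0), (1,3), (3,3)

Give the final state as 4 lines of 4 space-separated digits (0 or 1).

After press 1 at (1,0):
1 0 1 0
1 1 0 1
1 1 1 0
1 0 1 1

After press 2 at (1,3):
1 0 1 1
1 1 1 0
1 1 1 1
1 0 1 1

After press 3 at (3,3):
1 0 1 1
1 1 1 0
1 1 1 0
1 0 0 0

Answer: 1 0 1 1
1 1 1 0
1 1 1 0
1 0 0 0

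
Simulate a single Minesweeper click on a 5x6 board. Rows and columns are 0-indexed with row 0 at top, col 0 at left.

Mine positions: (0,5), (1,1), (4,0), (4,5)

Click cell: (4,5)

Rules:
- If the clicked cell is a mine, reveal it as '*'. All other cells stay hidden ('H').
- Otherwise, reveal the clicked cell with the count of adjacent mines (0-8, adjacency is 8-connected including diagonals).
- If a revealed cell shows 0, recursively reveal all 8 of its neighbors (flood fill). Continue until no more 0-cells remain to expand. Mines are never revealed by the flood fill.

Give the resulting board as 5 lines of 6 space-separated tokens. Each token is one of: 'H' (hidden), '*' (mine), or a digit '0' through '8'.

H H H H H H
H H H H H H
H H H H H H
H H H H H H
H H H H H *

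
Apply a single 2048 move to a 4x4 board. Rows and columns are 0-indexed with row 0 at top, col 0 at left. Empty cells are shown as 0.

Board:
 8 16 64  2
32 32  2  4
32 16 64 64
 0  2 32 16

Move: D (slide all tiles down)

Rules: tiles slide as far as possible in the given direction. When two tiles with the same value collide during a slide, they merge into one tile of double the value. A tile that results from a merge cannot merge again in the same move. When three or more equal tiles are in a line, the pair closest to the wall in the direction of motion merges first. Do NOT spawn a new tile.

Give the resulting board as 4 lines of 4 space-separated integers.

Slide down:
col 0: [8, 32, 32, 0] -> [0, 0, 8, 64]
col 1: [16, 32, 16, 2] -> [16, 32, 16, 2]
col 2: [64, 2, 64, 32] -> [64, 2, 64, 32]
col 3: [2, 4, 64, 16] -> [2, 4, 64, 16]

Answer:  0 16 64  2
 0 32  2  4
 8 16 64 64
64  2 32 16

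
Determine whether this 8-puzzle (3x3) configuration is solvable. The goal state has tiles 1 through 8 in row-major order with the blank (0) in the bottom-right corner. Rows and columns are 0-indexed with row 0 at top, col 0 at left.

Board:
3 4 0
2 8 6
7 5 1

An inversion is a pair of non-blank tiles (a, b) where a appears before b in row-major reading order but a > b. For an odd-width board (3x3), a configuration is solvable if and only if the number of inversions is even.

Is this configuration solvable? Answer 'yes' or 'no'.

Inversions (pairs i<j in row-major order where tile[i] > tile[j] > 0): 14
14 is even, so the puzzle is solvable.

Answer: yes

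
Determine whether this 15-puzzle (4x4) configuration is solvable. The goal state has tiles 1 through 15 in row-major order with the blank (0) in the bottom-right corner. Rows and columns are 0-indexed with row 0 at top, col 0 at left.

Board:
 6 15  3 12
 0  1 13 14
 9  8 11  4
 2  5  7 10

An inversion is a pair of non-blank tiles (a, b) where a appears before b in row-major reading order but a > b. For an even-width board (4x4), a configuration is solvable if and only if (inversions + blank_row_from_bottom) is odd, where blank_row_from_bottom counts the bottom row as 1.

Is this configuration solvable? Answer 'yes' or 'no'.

Inversions: 60
Blank is in row 1 (0-indexed from top), which is row 3 counting from the bottom (bottom = 1).
60 + 3 = 63, which is odd, so the puzzle is solvable.

Answer: yes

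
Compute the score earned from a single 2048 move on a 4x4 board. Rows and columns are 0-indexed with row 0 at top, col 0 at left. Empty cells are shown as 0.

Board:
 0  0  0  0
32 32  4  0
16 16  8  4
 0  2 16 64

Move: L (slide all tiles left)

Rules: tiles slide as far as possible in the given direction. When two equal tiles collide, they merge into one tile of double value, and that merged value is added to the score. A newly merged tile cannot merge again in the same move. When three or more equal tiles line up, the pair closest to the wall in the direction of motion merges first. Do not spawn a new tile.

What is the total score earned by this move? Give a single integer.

Slide left:
row 0: [0, 0, 0, 0] -> [0, 0, 0, 0]  score +0 (running 0)
row 1: [32, 32, 4, 0] -> [64, 4, 0, 0]  score +64 (running 64)
row 2: [16, 16, 8, 4] -> [32, 8, 4, 0]  score +32 (running 96)
row 3: [0, 2, 16, 64] -> [2, 16, 64, 0]  score +0 (running 96)
Board after move:
 0  0  0  0
64  4  0  0
32  8  4  0
 2 16 64  0

Answer: 96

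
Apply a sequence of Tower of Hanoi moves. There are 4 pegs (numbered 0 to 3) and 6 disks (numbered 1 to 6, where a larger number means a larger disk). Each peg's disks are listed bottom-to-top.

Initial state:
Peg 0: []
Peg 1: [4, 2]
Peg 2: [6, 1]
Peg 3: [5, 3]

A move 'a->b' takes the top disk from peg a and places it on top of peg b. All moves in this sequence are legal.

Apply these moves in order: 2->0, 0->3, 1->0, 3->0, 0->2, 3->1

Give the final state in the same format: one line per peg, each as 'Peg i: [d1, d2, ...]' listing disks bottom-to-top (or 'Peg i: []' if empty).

Answer: Peg 0: [2]
Peg 1: [4, 3]
Peg 2: [6, 1]
Peg 3: [5]

Derivation:
After move 1 (2->0):
Peg 0: [1]
Peg 1: [4, 2]
Peg 2: [6]
Peg 3: [5, 3]

After move 2 (0->3):
Peg 0: []
Peg 1: [4, 2]
Peg 2: [6]
Peg 3: [5, 3, 1]

After move 3 (1->0):
Peg 0: [2]
Peg 1: [4]
Peg 2: [6]
Peg 3: [5, 3, 1]

After move 4 (3->0):
Peg 0: [2, 1]
Peg 1: [4]
Peg 2: [6]
Peg 3: [5, 3]

After move 5 (0->2):
Peg 0: [2]
Peg 1: [4]
Peg 2: [6, 1]
Peg 3: [5, 3]

After move 6 (3->1):
Peg 0: [2]
Peg 1: [4, 3]
Peg 2: [6, 1]
Peg 3: [5]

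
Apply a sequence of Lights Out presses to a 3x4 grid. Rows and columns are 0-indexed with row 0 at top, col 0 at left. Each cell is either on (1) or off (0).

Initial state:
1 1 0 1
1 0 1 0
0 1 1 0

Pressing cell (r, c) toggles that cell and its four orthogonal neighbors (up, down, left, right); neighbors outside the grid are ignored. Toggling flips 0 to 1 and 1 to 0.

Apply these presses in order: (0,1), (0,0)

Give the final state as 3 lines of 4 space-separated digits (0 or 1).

After press 1 at (0,1):
0 0 1 1
1 1 1 0
0 1 1 0

After press 2 at (0,0):
1 1 1 1
0 1 1 0
0 1 1 0

Answer: 1 1 1 1
0 1 1 0
0 1 1 0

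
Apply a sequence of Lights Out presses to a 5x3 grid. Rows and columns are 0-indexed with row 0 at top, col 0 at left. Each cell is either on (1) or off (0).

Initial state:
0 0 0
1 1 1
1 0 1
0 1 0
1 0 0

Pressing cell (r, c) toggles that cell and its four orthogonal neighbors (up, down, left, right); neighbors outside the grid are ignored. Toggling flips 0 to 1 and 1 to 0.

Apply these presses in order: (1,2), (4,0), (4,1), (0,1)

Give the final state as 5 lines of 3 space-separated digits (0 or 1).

Answer: 1 1 0
1 1 0
1 0 0
1 0 0
1 0 1

Derivation:
After press 1 at (1,2):
0 0 1
1 0 0
1 0 0
0 1 0
1 0 0

After press 2 at (4,0):
0 0 1
1 0 0
1 0 0
1 1 0
0 1 0

After press 3 at (4,1):
0 0 1
1 0 0
1 0 0
1 0 0
1 0 1

After press 4 at (0,1):
1 1 0
1 1 0
1 0 0
1 0 0
1 0 1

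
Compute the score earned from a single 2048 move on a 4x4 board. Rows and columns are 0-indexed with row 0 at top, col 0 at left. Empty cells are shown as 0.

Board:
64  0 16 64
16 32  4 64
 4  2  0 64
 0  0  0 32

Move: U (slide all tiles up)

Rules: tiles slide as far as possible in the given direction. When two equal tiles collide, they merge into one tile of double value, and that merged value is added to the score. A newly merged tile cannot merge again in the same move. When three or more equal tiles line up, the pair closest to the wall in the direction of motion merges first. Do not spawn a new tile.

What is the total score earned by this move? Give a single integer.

Answer: 128

Derivation:
Slide up:
col 0: [64, 16, 4, 0] -> [64, 16, 4, 0]  score +0 (running 0)
col 1: [0, 32, 2, 0] -> [32, 2, 0, 0]  score +0 (running 0)
col 2: [16, 4, 0, 0] -> [16, 4, 0, 0]  score +0 (running 0)
col 3: [64, 64, 64, 32] -> [128, 64, 32, 0]  score +128 (running 128)
Board after move:
 64  32  16 128
 16   2   4  64
  4   0   0  32
  0   0   0   0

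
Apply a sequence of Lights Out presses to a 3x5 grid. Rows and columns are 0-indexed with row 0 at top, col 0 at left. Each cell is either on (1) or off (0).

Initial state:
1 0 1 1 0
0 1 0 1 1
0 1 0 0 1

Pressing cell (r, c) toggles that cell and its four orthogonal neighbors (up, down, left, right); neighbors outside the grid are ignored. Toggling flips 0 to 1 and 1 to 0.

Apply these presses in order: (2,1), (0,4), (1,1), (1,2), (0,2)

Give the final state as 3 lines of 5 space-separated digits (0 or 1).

Answer: 1 0 1 1 1
1 0 1 0 0
1 1 0 0 1

Derivation:
After press 1 at (2,1):
1 0 1 1 0
0 0 0 1 1
1 0 1 0 1

After press 2 at (0,4):
1 0 1 0 1
0 0 0 1 0
1 0 1 0 1

After press 3 at (1,1):
1 1 1 0 1
1 1 1 1 0
1 1 1 0 1

After press 4 at (1,2):
1 1 0 0 1
1 0 0 0 0
1 1 0 0 1

After press 5 at (0,2):
1 0 1 1 1
1 0 1 0 0
1 1 0 0 1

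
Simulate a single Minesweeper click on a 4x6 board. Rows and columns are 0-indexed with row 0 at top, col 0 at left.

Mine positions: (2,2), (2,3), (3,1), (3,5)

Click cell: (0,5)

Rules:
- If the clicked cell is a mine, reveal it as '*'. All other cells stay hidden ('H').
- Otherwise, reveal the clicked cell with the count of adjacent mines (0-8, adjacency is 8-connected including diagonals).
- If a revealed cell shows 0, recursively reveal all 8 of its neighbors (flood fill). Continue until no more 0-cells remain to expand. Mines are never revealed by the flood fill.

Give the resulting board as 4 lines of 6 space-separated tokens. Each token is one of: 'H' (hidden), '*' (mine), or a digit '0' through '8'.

0 0 0 0 0 0
0 1 2 2 1 0
1 2 H H 2 1
H H H H H H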